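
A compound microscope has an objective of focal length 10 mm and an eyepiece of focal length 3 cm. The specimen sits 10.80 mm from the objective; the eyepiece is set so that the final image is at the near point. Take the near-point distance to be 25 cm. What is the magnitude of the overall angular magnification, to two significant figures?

120

Convert to cm: f_obj = 10 mm = 1 cm; d_o = 10.80 mm = 1.08 cm.
Objective: 1/d_i = 1/f_obj - 1/d_o = 1/1 - 1/1.08 = 0.07407 cm^-1, so d_i = 13.500 cm.
m_obj = -d_i/d_o = -13.500/1.08 = -12.500.
Eyepiece angular magnification (image at near point): M_eye = 1 + D/f_e = 1 + 25/3 = 9.333.
Overall M = m_obj x M_eye = (-12.500)(9.333) = -116.67.
|M| = 116.67.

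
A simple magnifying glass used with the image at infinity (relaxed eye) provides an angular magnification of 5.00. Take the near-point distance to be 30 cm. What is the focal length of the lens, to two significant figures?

For the image at infinity, M = D/f.
f = D/M = 30/5.0 = 6.000 cm.

6.0 cm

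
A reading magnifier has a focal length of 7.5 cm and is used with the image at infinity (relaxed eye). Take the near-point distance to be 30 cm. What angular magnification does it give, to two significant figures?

4.0

M = D/f = 30/7.5 = 4.000.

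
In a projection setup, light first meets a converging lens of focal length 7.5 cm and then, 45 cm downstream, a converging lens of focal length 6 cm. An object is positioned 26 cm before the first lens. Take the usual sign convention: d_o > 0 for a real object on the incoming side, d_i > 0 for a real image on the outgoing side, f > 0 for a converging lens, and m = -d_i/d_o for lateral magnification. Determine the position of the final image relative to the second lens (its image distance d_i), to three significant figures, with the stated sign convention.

Applying the thin-lens equation to the first lens, 1/7.5 = 1/26 + 1/d_i1, which gives d_i1 = 10.541 cm.
That image sits 34.459 cm in front of the second lens, so d_o2 = 34.459 cm.
Applying the thin-lens equation again with f_2 = 6 cm and d_o2 = 34.459 cm gives d_i2 = 7.265 cm.

7.26 cm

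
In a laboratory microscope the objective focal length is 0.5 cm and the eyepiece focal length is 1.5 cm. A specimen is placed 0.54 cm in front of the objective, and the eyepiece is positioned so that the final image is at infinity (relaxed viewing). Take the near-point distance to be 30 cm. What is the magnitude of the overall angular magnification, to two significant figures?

250

Objective: 1/d_i = 1/f_obj - 1/d_o = 1/0.5 - 1/0.54 = 0.14815 cm^-1, so d_i = 6.750 cm.
m_obj = -d_i/d_o = -6.750/0.54 = -12.500.
Eyepiece angular magnification (image at infinity): M_eye = D/f_e = 30/1.5 = 20.000.
Overall M = m_obj x M_eye = (-12.500)(20.000) = -250.00.
|M| = 250.00.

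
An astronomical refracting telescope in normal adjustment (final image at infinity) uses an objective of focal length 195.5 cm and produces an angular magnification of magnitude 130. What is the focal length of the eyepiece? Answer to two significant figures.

1.5 cm

|M| = f_obj/f_eye, so f_eye = f_obj/|M| = 195.5/130.0 = 1.504 cm.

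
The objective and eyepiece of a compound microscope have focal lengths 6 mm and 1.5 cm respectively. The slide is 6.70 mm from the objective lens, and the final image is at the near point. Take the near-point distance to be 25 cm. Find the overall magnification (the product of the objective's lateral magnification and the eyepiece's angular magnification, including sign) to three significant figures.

Convert to cm: f_obj = 6 mm = 0.6 cm; d_o = 6.70 mm = 0.67 cm.
Objective: 1/d_i = 1/f_obj - 1/d_o = 1/0.6 - 1/0.67 = 0.17413 cm^-1, so d_i = 5.743 cm.
m_obj = -d_i/d_o = -5.743/0.67 = -8.571.
Eyepiece angular magnification (image at near point): M_eye = 1 + D/f_e = 1 + 25/1.5 = 17.667.
Overall M = m_obj x M_eye = (-8.571)(17.667) = -151.43.

-151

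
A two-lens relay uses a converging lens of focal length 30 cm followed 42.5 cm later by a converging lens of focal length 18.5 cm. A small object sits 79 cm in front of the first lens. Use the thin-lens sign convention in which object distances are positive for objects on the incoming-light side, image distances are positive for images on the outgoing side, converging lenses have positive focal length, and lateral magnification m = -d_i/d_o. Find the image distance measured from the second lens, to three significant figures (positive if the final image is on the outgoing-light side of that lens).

4.45 cm

First lens: d_i1 = 1/(1/30 - 1/79) = 48.367 cm.
Since 48.367 cm > 42.5 cm, the first image lies past the second lens and serves as a virtual object: d_o2 = L - d_i1 = -5.867 cm.
Second lens: d_i2 = 1/(1/18.5 - 1/(-5.867)) = 4.455 cm.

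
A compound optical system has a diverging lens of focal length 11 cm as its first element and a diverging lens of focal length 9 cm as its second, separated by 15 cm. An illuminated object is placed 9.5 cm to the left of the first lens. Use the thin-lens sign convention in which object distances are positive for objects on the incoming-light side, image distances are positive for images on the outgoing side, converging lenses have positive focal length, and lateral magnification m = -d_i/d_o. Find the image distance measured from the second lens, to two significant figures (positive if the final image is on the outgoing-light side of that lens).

Applying the thin-lens equation to the first lens, 1/(-11) = 1/9.5 + 1/d_i1, which gives d_i1 = -5.098 cm.
With d_i1 < 0 the first image is virtual and lies on the object side; the object distance for lens 2 is d_o2 = 15 - (-5.098) = 20.098 cm.
Applying the thin-lens equation again with f_2 = -9 cm and d_o2 = 20.098 cm gives d_i2 = -6.216 cm.

-6.2 cm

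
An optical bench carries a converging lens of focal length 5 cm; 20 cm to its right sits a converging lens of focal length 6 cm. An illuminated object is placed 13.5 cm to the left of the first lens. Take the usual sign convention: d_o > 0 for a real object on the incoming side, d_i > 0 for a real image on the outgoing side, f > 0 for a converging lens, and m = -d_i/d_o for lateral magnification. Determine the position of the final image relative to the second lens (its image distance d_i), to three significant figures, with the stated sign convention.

Lens 1: 1/d_i1 = 1/f_1 - 1/d_o1 = 1/5 - 1/13.5 = 0.12593 cm^-1, so d_i1 = 7.941 cm.
That image sits 12.059 cm in front of the second lens, so d_o2 = 12.059 cm.
Lens 2: 1/d_i2 = 1/f_2 - 1/d_o2 = 1/6 - 1/(12.059) = 0.08374 cm^-1, so d_i2 = 11.942 cm.

11.9 cm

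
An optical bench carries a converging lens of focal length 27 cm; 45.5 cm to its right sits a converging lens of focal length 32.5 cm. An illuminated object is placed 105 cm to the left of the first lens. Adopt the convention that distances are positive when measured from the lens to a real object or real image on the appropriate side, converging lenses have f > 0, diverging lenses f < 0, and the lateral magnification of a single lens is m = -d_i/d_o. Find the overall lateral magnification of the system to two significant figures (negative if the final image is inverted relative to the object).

-0.48

Applying the thin-lens equation to the first lens, 1/27 = 1/105 + 1/d_i1, which gives d_i1 = 36.346 cm.
Its lateral magnification is m_1 = -d_i1/d_o1 = -(36.346)/105 = -0.3462.
That image sits 9.154 cm in front of the second lens, so d_o2 = 9.154 cm.
Applying the thin-lens equation again with f_2 = 32.5 cm and d_o2 = 9.154 cm gives d_i2 = -12.743 cm.
m_2 = -(-12.743)/(9.154) = 1.3921.
Overall magnification: m = m_1 m_2 = -0.4819.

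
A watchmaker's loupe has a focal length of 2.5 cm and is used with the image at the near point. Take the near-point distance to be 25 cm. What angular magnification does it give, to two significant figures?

M = 1 + D/f = 1 + 25/2.5 = 11.000.

11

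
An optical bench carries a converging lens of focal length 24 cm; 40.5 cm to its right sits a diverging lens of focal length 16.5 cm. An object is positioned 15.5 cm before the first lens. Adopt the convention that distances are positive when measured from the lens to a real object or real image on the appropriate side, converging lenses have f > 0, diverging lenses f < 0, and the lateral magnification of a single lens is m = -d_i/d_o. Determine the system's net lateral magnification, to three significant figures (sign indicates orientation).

0.462

Applying the thin-lens equation to the first lens, 1/24 = 1/15.5 + 1/d_i1, which gives d_i1 = -43.765 cm.
Its lateral magnification is m_1 = -d_i1/d_o1 = -(-43.765)/15.5 = 2.8235.
With d_i1 < 0 the first image is virtual and lies on the object side; the object distance for lens 2 is d_o2 = 40.5 - (-43.765) = 84.265 cm.
Applying the thin-lens equation again with f_2 = -16.5 cm and d_o2 = 84.265 cm gives d_i2 = -13.798 cm.
m_2 = -(-13.798)/(84.265) = 0.1637.
Overall magnification: m = m_1 m_2 = 0.4623.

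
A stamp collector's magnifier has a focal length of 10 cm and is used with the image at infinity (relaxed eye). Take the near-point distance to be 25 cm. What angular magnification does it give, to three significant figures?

M = D/f = 25/10 = 2.500.

2.50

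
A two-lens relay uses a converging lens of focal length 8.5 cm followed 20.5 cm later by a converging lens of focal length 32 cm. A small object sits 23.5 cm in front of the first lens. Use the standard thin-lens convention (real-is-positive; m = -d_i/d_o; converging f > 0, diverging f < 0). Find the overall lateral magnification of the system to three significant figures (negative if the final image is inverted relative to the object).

-0.731

Lens 1: 1/d_i1 = 1/f_1 - 1/d_o1 = 1/8.5 - 1/23.5 = 0.07509 cm^-1, so d_i1 = 13.317 cm.
m_1 = -(13.317)/23.5 = -0.5667.
The intermediate image is 13.317 cm to the right of lens 1, so d_o2 = L - d_i1 = 20.5 - 13.317 = 7.183 cm.
Lens 2: 1/d_i2 = 1/f_2 - 1/d_o2 = 1/32 - 1/(7.183) = -0.10796 cm^-1, so d_i2 = -9.263 cm.
m_2 = -(-9.263)/(7.183) = 1.2895.
The system's lateral magnification is m_1 m_2 = (-0.5667)(1.2895) = -0.7307.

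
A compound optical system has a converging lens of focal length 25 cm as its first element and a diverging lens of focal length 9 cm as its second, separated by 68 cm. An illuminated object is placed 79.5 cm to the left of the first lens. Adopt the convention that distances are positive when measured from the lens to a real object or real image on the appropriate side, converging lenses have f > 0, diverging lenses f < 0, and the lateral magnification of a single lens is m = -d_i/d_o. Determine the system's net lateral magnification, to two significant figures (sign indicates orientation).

-0.10

Applying the thin-lens equation to the first lens, 1/25 = 1/79.5 + 1/d_i1, which gives d_i1 = 36.468 cm.
Its lateral magnification is m_1 = -d_i1/d_o1 = -(36.468)/79.5 = -0.4587.
The intermediate image is 36.468 cm to the right of lens 1, so d_o2 = L - d_i1 = 68 - 36.468 = 31.532 cm.
Applying the thin-lens equation again with f_2 = -9 cm and d_o2 = 31.532 cm gives d_i2 = -7.002 cm.
m_2 = -(-7.002)/(31.532) = 0.2220.
The system's lateral magnification is m_1 m_2 = (-0.4587)(0.2220) = -0.1019.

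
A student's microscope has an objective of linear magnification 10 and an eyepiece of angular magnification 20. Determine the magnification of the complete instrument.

200

The overall magnification of a compound microscope is the product of the objective and eyepiece magnifications:
M = M_obj x M_eye = 10 x 20 = 200.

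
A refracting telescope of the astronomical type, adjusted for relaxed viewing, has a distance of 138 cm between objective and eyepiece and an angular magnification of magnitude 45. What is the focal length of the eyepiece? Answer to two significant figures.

In normal adjustment the tube length equals f_obj + f_eye and |M| = f_obj/f_eye.
So f_obj = 45 f_eye and 45 f_eye + f_eye = 138 cm, giving f_eye = 138/46 = 3.000 cm and f_obj = 135.000 cm.

3.0 cm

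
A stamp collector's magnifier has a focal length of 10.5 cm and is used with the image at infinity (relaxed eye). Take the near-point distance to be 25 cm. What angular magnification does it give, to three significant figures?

2.38

M = D/f = 25/10.5 = 2.381.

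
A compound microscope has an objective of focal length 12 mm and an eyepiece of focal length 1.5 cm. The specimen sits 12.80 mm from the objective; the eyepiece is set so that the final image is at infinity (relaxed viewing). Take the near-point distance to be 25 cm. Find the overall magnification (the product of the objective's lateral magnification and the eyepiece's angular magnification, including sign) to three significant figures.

Convert to cm: f_obj = 12 mm = 1.2 cm; d_o = 12.80 mm = 1.28 cm.
Objective: 1/d_i = 1/f_obj - 1/d_o = 1/1.2 - 1/1.28 = 0.05208 cm^-1, so d_i = 19.200 cm.
m_obj = -d_i/d_o = -19.200/1.28 = -15.000.
Eyepiece angular magnification (image at infinity): M_eye = D/f_e = 25/1.5 = 16.667.
Overall M = m_obj x M_eye = (-15.000)(16.667) = -250.00.

-250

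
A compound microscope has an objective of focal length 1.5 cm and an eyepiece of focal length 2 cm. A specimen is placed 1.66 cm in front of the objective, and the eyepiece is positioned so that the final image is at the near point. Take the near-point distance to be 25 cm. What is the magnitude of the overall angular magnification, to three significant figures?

Objective: 1/d_i = 1/f_obj - 1/d_o = 1/1.5 - 1/1.66 = 0.06426 cm^-1, so d_i = 15.563 cm.
m_obj = -d_i/d_o = -15.563/1.66 = -9.375.
Eyepiece angular magnification (image at near point): M_eye = 1 + D/f_e = 1 + 25/2 = 13.500.
Overall M = m_obj x M_eye = (-9.375)(13.500) = -126.56.
|M| = 126.56.

127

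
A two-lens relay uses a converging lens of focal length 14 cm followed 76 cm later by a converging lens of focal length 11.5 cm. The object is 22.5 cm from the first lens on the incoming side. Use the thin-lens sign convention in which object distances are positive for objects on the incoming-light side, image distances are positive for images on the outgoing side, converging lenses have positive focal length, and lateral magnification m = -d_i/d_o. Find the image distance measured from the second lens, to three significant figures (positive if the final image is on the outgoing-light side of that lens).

16.3 cm

Applying the thin-lens equation to the first lens, 1/14 = 1/22.5 + 1/d_i1, which gives d_i1 = 37.059 cm.
That image sits 38.941 cm in front of the second lens, so d_o2 = 38.941 cm.
Applying the thin-lens equation again with f_2 = 11.5 cm and d_o2 = 38.941 cm gives d_i2 = 16.319 cm.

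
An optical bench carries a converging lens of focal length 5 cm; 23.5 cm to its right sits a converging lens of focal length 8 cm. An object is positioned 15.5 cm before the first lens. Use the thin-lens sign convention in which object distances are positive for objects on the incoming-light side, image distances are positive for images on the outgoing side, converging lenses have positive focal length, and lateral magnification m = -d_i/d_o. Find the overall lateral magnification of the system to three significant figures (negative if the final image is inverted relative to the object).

Lens 1: 1/d_i1 = 1/f_1 - 1/d_o1 = 1/5 - 1/15.5 = 0.13548 cm^-1, so d_i1 = 7.381 cm.
m_1 = -(7.381)/15.5 = -0.4762.
That image sits 16.119 cm in front of the second lens, so d_o2 = 16.119 cm.
Lens 2: 1/d_i2 = 1/f_2 - 1/d_o2 = 1/8 - 1/(16.119) = 0.06296 cm^-1, so d_i2 = 15.883 cm.
m_2 = -(15.883)/(16.119) = -0.9853.
Total m = m_1 x m_2 = (-0.4762)(-0.9853) = 0.4692.

0.469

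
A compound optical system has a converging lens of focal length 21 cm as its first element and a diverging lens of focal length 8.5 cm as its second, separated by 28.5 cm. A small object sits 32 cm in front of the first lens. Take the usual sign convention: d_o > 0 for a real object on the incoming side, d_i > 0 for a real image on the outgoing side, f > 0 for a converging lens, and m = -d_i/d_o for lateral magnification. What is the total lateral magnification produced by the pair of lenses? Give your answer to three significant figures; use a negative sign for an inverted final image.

0.674

Lens 1: 1/d_i1 = 1/f_1 - 1/d_o1 = 1/21 - 1/32 = 0.01637 cm^-1, so d_i1 = 61.091 cm.
m_1 = -(61.091)/32 = -1.9091.
Since 61.091 cm > 28.5 cm, the first image lies past the second lens and serves as a virtual object: d_o2 = L - d_i1 = -32.591 cm.
Lens 2: 1/d_i2 = 1/f_2 - 1/d_o2 = 1/(-8.5) - 1/(-32.591) = -0.08696 cm^-1, so d_i2 = -11.499 cm.
m_2 = -(-11.499)/(-32.591) = -0.3528.
The system's lateral magnification is m_1 m_2 = (-1.9091)(-0.3528) = 0.6736.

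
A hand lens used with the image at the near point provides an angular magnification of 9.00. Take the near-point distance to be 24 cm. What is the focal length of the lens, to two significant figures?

For the image at the near point, M = 1 + D/f.
f = D/(M - 1) = 24/(9.0 - 1) = 3.000 cm.

3.0 cm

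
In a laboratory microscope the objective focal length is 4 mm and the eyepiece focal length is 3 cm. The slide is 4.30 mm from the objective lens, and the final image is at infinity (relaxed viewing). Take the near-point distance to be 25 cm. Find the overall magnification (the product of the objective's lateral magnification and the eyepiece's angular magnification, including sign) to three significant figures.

-111

Convert to cm: f_obj = 4 mm = 0.4 cm; d_o = 4.30 mm = 0.43 cm.
Objective: 1/d_i = 1/f_obj - 1/d_o = 1/0.4 - 1/0.43 = 0.17442 cm^-1, so d_i = 5.733 cm.
m_obj = -d_i/d_o = -5.733/0.43 = -13.333.
Eyepiece angular magnification (image at infinity): M_eye = D/f_e = 25/3 = 8.333.
Overall M = m_obj x M_eye = (-13.333)(8.333) = -111.11.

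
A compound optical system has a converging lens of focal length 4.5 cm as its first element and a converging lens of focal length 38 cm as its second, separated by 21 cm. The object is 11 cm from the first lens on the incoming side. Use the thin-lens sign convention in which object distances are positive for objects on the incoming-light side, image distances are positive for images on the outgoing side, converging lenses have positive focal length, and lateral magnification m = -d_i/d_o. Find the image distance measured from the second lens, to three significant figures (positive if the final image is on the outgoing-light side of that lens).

-20.7 cm

First lens: d_i1 = 1/(1/4.5 - 1/11) = 7.615 cm.
The intermediate image is 7.615 cm to the right of lens 1, so d_o2 = L - d_i1 = 21 - 7.615 = 13.385 cm.
Second lens: d_i2 = 1/(1/38 - 1/(13.385)) = -20.662 cm.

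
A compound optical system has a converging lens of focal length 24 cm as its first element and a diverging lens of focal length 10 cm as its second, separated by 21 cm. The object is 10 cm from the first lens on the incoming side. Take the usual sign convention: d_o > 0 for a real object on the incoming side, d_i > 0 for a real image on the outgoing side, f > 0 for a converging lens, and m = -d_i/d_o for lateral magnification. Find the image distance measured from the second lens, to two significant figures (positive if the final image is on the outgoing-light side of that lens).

-7.9 cm

Applying the thin-lens equation to the first lens, 1/24 = 1/10 + 1/d_i1, which gives d_i1 = -17.143 cm.
With d_i1 < 0 the first image is virtual and lies on the object side; the object distance for lens 2 is d_o2 = 21 - (-17.143) = 38.143 cm.
Applying the thin-lens equation again with f_2 = -10 cm and d_o2 = 38.143 cm gives d_i2 = -7.923 cm.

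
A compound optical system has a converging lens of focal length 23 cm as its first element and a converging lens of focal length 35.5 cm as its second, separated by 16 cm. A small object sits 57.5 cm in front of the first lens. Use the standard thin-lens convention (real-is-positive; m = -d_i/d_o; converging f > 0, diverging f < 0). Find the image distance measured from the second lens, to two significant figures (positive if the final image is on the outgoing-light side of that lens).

14 cm

Lens 1: 1/d_i1 = 1/f_1 - 1/d_o1 = 1/23 - 1/57.5 = 0.02609 cm^-1, so d_i1 = 38.333 cm.
This image would form 38.333 cm past lens 1, i.e. 22.333 cm beyond lens 2, so it is a virtual object for lens 2: d_o2 = 16 - 38.333 = -22.333 cm.
Lens 2: 1/d_i2 = 1/f_2 - 1/d_o2 = 1/35.5 - 1/(-22.333) = 0.07295 cm^-1, so d_i2 = 13.709 cm.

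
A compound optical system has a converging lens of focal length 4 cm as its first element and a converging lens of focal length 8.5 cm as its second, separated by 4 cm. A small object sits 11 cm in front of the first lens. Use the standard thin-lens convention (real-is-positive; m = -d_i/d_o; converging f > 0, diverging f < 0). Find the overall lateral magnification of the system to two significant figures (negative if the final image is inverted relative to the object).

-0.45

Applying the thin-lens equation to the first lens, 1/4 = 1/11 + 1/d_i1, which gives d_i1 = 6.286 cm.
Its lateral magnification is m_1 = -d_i1/d_o1 = -(6.286)/11 = -0.5714.
This image would form 6.286 cm past lens 1, i.e. 2.286 cm beyond lens 2, so it is a virtual object for lens 2: d_o2 = 4 - 6.286 = -2.286 cm.
Applying the thin-lens equation again with f_2 = 8.5 cm and d_o2 = -2.286 cm gives d_i2 = 1.801 cm.
m_2 = -(1.801)/(-2.286) = 0.7881.
Overall magnification: m = m_1 m_2 = -0.4503.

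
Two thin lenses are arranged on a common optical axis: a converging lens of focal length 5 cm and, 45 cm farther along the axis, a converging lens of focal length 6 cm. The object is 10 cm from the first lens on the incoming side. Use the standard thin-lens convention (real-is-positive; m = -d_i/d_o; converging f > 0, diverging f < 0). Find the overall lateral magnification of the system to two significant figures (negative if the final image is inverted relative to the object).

Applying the thin-lens equation to the first lens, 1/5 = 1/10 + 1/d_i1, which gives d_i1 = 10.000 cm.
Its lateral magnification is m_1 = -d_i1/d_o1 = -(10.000)/10 = -1.0000.
That image sits 35.000 cm in front of the second lens, so d_o2 = 35.000 cm.
Applying the thin-lens equation again with f_2 = 6 cm and d_o2 = 35.000 cm gives d_i2 = 7.241 cm.
m_2 = -(7.241)/(35.000) = -0.2069.
Overall magnification: m = m_1 m_2 = 0.2069.

0.21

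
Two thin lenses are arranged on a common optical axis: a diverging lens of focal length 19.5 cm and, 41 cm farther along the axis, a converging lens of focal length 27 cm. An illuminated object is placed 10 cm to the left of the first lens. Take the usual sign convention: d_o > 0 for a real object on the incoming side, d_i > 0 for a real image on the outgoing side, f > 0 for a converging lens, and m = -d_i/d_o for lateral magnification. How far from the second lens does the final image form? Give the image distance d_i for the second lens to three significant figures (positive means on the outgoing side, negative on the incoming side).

62.4 cm

First lens: d_i1 = 1/(1/(-19.5) - 1/10) = -6.610 cm.
The intermediate image is virtual, 6.610 cm to the left of lens 1, so d_o2 = L - d_i1 = 41 - (-6.610) = 47.610 cm.
Second lens: d_i2 = 1/(1/27 - 1/(47.610)) = 62.371 cm.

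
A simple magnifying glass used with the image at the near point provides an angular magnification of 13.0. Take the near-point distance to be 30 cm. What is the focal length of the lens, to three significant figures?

2.50 cm

For the image at the near point, M = 1 + D/f.
f = D/(M - 1) = 30/(13.0 - 1) = 2.500 cm.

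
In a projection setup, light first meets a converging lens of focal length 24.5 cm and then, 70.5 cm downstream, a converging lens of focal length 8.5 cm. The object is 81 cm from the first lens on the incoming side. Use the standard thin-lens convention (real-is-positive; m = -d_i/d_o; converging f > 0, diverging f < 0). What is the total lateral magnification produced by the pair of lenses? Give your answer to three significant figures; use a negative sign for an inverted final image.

0.137

Applying the thin-lens equation to the first lens, 1/24.5 = 1/81 + 1/d_i1, which gives d_i1 = 35.124 cm.
Its lateral magnification is m_1 = -d_i1/d_o1 = -(35.124)/81 = -0.4336.
Object distance for lens 2: d_o2 = 70.5 - 35.124 = 35.376 cm.
Applying the thin-lens equation again with f_2 = 8.5 cm and d_o2 = 35.376 cm gives d_i2 = 11.188 cm.
m_2 = -(11.188)/(35.376) = -0.3163.
Overall magnification: m = m_1 m_2 = 0.1371.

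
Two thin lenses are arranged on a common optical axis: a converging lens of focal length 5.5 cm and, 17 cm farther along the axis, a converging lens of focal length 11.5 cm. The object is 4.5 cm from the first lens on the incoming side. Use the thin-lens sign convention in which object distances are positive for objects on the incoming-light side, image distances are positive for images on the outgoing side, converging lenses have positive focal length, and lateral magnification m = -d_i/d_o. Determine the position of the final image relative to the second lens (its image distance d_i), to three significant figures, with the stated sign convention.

15.9 cm

First lens: d_i1 = 1/(1/5.5 - 1/4.5) = -24.750 cm.
The intermediate image is virtual, 24.750 cm to the left of lens 1, so d_o2 = L - d_i1 = 17 - (-24.750) = 41.750 cm.
Second lens: d_i2 = 1/(1/11.5 - 1/(41.750)) = 15.872 cm.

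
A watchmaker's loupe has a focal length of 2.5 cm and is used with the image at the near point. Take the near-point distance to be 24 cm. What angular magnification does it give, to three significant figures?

M = 1 + D/f = 1 + 24/2.5 = 10.600.

10.6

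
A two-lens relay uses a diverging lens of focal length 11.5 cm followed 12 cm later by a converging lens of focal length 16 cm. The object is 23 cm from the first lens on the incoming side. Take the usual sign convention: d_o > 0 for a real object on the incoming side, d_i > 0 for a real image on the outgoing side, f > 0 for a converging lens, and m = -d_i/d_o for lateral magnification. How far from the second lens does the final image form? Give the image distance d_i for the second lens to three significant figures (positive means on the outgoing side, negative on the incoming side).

85.8 cm

First lens: d_i1 = 1/(1/(-11.5) - 1/23) = -7.667 cm.
The intermediate image is virtual, 7.667 cm to the left of lens 1, so d_o2 = L - d_i1 = 12 - (-7.667) = 19.667 cm.
Second lens: d_i2 = 1/(1/16 - 1/(19.667)) = 85.818 cm.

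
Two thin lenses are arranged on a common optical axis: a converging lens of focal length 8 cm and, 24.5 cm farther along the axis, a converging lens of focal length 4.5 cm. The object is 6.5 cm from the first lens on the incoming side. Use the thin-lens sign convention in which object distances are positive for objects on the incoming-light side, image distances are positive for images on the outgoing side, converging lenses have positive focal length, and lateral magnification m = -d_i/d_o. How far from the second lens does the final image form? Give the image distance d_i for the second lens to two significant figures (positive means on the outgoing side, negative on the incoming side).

First lens: d_i1 = 1/(1/8 - 1/6.5) = -34.667 cm.
With d_i1 < 0 the first image is virtual and lies on the object side; the object distance for lens 2 is d_o2 = 24.5 - (-34.667) = 59.167 cm.
Second lens: d_i2 = 1/(1/4.5 - 1/(59.167)) = 4.870 cm.

4.9 cm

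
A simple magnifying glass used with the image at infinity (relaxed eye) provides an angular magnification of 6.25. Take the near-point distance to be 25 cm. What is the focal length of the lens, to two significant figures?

For the image at infinity, M = D/f.
f = D/M = 25/6.25 = 4.000 cm.

4.0 cm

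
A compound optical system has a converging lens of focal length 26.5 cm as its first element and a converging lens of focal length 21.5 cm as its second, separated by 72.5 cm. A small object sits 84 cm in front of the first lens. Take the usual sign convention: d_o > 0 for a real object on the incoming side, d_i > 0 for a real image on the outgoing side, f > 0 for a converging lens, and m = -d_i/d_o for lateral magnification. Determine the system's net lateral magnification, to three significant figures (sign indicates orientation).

0.806

Lens 1: 1/d_i1 = 1/f_1 - 1/d_o1 = 1/26.5 - 1/84 = 0.02583 cm^-1, so d_i1 = 38.713 cm.
m_1 = -(38.713)/84 = -0.4609.
That image sits 33.787 cm in front of the second lens, so d_o2 = 33.787 cm.
Lens 2: 1/d_i2 = 1/f_2 - 1/d_o2 = 1/21.5 - 1/(33.787) = 0.01691 cm^-1, so d_i2 = 59.121 cm.
m_2 = -(59.121)/(33.787) = -1.7498.
Overall magnification: m = m_1 m_2 = 0.8064.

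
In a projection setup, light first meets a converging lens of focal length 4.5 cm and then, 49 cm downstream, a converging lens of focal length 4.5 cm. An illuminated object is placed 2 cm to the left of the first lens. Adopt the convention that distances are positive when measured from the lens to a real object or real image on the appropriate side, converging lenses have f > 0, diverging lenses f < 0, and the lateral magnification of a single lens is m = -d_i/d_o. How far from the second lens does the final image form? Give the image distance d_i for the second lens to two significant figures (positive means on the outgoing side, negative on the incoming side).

4.9 cm

First lens: d_i1 = 1/(1/4.5 - 1/2) = -3.600 cm.
The intermediate image is virtual, 3.600 cm to the left of lens 1, so d_o2 = L - d_i1 = 49 - (-3.600) = 52.600 cm.
Second lens: d_i2 = 1/(1/4.5 - 1/(52.600)) = 4.921 cm.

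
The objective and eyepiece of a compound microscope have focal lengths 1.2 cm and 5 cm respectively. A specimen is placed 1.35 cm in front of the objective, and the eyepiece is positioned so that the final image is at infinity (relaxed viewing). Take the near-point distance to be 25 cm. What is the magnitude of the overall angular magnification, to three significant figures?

Objective: 1/d_i = 1/f_obj - 1/d_o = 1/1.2 - 1/1.35 = 0.09259 cm^-1, so d_i = 10.800 cm.
m_obj = -d_i/d_o = -10.800/1.35 = -8.000.
Eyepiece angular magnification (image at infinity): M_eye = D/f_e = 25/5 = 5.000.
Overall M = m_obj x M_eye = (-8.000)(5.000) = -40.00.
|M| = 40.00.

40.0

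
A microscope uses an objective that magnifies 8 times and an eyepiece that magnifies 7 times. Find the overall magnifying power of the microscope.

56

The overall magnification of a compound microscope is the product of the objective and eyepiece magnifications:
M = M_obj x M_eye = 8 x 7 = 56.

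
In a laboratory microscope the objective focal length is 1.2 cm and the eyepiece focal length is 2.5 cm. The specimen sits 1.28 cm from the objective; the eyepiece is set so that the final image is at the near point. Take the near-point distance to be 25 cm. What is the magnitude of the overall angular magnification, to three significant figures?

Objective: 1/d_i = 1/f_obj - 1/d_o = 1/1.2 - 1/1.28 = 0.05208 cm^-1, so d_i = 19.200 cm.
m_obj = -d_i/d_o = -19.200/1.28 = -15.000.
Eyepiece angular magnification (image at near point): M_eye = 1 + D/f_e = 1 + 25/2.5 = 11.000.
Overall M = m_obj x M_eye = (-15.000)(11.000) = -165.00.
|M| = 165.00.

165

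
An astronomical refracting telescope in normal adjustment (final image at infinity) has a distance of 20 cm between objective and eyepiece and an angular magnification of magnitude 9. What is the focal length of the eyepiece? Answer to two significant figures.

In normal adjustment the tube length equals f_obj + f_eye and |M| = f_obj/f_eye.
So f_obj = 9 f_eye and 9 f_eye + f_eye = 20 cm, giving f_eye = 20/10 = 2.000 cm and f_obj = 18.000 cm.

2.0 cm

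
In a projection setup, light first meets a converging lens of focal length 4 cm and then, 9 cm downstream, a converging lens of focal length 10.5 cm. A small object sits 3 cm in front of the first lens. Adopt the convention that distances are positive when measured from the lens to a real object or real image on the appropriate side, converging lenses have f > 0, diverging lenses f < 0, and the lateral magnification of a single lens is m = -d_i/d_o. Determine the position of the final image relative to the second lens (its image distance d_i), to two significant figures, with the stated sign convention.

Lens 1: 1/d_i1 = 1/f_1 - 1/d_o1 = 1/4 - 1/3 = -0.08333 cm^-1, so d_i1 = -12.000 cm.
The intermediate image is virtual, 12.000 cm to the left of lens 1, so d_o2 = L - d_i1 = 9 - (-12.000) = 21.000 cm.
Lens 2: 1/d_i2 = 1/f_2 - 1/d_o2 = 1/10.5 - 1/(21.000) = 0.04762 cm^-1, so d_i2 = 21.000 cm.

21 cm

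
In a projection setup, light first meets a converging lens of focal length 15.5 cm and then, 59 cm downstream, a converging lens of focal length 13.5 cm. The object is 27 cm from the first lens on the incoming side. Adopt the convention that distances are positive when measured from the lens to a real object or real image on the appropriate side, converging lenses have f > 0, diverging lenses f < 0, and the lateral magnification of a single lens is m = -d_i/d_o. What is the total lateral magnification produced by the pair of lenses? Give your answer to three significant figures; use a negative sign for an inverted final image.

Applying the thin-lens equation to the first lens, 1/15.5 = 1/27 + 1/d_i1, which gives d_i1 = 36.391 cm.
Its lateral magnification is m_1 = -d_i1/d_o1 = -(36.391)/27 = -1.3478.
That image sits 22.609 cm in front of the second lens, so d_o2 = 22.609 cm.
Applying the thin-lens equation again with f_2 = 13.5 cm and d_o2 = 22.609 cm gives d_i2 = 33.508 cm.
m_2 = -(33.508)/(22.609) = -1.4821.
Total m = m_1 x m_2 = (-1.3478)(-1.4821) = 1.9976.

2.00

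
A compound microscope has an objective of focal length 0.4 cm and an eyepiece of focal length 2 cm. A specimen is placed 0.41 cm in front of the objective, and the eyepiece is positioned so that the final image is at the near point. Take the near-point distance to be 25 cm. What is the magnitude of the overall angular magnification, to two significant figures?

540

Objective: 1/d_i = 1/f_obj - 1/d_o = 1/0.4 - 1/0.41 = 0.06098 cm^-1, so d_i = 16.400 cm.
m_obj = -d_i/d_o = -16.400/0.41 = -40.000.
Eyepiece angular magnification (image at near point): M_eye = 1 + D/f_e = 1 + 25/2 = 13.500.
Overall M = m_obj x M_eye = (-40.000)(13.500) = -540.00.
|M| = 540.00.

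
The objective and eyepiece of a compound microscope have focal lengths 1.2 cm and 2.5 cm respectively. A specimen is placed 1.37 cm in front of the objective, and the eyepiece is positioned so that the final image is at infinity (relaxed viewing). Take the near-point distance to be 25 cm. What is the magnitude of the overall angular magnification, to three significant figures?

Objective: 1/d_i = 1/f_obj - 1/d_o = 1/1.2 - 1/1.37 = 0.10341 cm^-1, so d_i = 9.671 cm.
m_obj = -d_i/d_o = -9.671/1.37 = -7.059.
Eyepiece angular magnification (image at infinity): M_eye = D/f_e = 25/2.5 = 10.000.
Overall M = m_obj x M_eye = (-7.059)(10.000) = -70.59.
|M| = 70.59.

70.6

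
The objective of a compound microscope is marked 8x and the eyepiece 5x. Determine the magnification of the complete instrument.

The overall magnification of a compound microscope is the product of the objective and eyepiece magnifications:
M = M_obj x M_eye = 8 x 5 = 40.

40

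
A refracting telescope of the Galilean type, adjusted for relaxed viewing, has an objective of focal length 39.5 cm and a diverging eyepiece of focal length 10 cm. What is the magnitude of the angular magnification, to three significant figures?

|M| = f_obj/|f_eye| = 39.5/10 = 3.950.

3.95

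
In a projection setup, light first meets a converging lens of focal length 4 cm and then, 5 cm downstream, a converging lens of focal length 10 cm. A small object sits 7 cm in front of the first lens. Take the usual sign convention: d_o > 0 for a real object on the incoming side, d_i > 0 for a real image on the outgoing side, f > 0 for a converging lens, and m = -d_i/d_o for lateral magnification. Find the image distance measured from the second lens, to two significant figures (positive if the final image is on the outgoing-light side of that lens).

3.0 cm

Applying the thin-lens equation to the first lens, 1/4 = 1/7 + 1/d_i1, which gives d_i1 = 9.333 cm.
Since 9.333 cm > 5 cm, the first image lies past the second lens and serves as a virtual object: d_o2 = L - d_i1 = -4.333 cm.
Applying the thin-lens equation again with f_2 = 10 cm and d_o2 = -4.333 cm gives d_i2 = 3.023 cm.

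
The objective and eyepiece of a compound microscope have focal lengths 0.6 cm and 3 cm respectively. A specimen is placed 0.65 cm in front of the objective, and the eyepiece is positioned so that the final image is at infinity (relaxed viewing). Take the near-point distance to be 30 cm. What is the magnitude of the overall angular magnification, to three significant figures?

Objective: 1/d_i = 1/f_obj - 1/d_o = 1/0.6 - 1/0.65 = 0.12821 cm^-1, so d_i = 7.800 cm.
m_obj = -d_i/d_o = -7.800/0.65 = -12.000.
Eyepiece angular magnification (image at infinity): M_eye = D/f_e = 30/3 = 10.000.
Overall M = m_obj x M_eye = (-12.000)(10.000) = -120.00.
|M| = 120.00.

120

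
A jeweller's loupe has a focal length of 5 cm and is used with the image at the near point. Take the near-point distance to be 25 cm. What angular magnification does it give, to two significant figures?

M = 1 + D/f = 1 + 25/5 = 6.000.

6.0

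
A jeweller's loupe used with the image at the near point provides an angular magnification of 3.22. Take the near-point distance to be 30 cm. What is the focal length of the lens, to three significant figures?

For the image at the near point, M = 1 + D/f.
f = D/(M - 1) = 30/(3.22 - 1) = 13.514 cm.

13.5 cm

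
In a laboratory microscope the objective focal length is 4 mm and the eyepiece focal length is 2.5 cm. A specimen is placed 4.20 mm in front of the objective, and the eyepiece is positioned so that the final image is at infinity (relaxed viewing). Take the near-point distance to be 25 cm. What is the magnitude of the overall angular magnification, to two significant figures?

Convert to cm: f_obj = 4 mm = 0.4 cm; d_o = 4.20 mm = 0.42 cm.
Objective: 1/d_i = 1/f_obj - 1/d_o = 1/0.4 - 1/0.42 = 0.11905 cm^-1, so d_i = 8.400 cm.
m_obj = -d_i/d_o = -8.400/0.42 = -20.000.
Eyepiece angular magnification (image at infinity): M_eye = D/f_e = 25/2.5 = 10.000.
Overall M = m_obj x M_eye = (-20.000)(10.000) = -200.00.
|M| = 200.00.

200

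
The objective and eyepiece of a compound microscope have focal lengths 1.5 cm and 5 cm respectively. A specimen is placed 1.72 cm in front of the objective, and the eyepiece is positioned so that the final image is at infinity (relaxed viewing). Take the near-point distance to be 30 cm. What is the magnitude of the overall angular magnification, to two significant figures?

41

Objective: 1/d_i = 1/f_obj - 1/d_o = 1/1.5 - 1/1.72 = 0.08527 cm^-1, so d_i = 11.727 cm.
m_obj = -d_i/d_o = -11.727/1.72 = -6.818.
Eyepiece angular magnification (image at infinity): M_eye = D/f_e = 30/5 = 6.000.
Overall M = m_obj x M_eye = (-6.818)(6.000) = -40.91.
|M| = 40.91.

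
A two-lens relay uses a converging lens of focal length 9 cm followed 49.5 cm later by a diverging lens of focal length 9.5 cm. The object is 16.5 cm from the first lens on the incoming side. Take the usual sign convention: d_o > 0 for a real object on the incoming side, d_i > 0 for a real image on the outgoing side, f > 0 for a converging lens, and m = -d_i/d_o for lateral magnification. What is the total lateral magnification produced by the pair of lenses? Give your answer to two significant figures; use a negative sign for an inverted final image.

-0.29

Lens 1: 1/d_i1 = 1/f_1 - 1/d_o1 = 1/9 - 1/16.5 = 0.05051 cm^-1, so d_i1 = 19.800 cm.
m_1 = -(19.800)/16.5 = -1.2000.
The intermediate image is 19.800 cm to the right of lens 1, so d_o2 = L - d_i1 = 49.5 - 19.800 = 29.700 cm.
Lens 2: 1/d_i2 = 1/f_2 - 1/d_o2 = 1/(-9.5) - 1/(29.700) = -0.13893 cm^-1, so d_i2 = -7.198 cm.
m_2 = -(-7.198)/(29.700) = 0.2423.
The system's lateral magnification is m_1 m_2 = (-1.2000)(0.2423) = -0.2908.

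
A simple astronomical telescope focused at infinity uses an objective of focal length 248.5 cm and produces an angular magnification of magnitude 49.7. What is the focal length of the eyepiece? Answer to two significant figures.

5.0 cm

|M| = f_obj/f_eye, so f_eye = f_obj/|M| = 248.5/49.7 = 5.000 cm.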